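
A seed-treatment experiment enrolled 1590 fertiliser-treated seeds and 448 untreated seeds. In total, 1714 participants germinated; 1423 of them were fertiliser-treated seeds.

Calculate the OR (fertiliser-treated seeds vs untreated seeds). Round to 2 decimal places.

fertiliser-treated seeds without the outcome: 1590 − 1423 = 167
untreated seeds with the outcome: 1714 − 1423 = 291
untreated seeds without the outcome: 448 − 291 = 157
odds, fertiliser-treated seeds = 1423/167 = 8.5210
odds, untreated seeds = 291/157 = 1.8535
OR = 8.5210 / 1.8535 = 4.60

4.60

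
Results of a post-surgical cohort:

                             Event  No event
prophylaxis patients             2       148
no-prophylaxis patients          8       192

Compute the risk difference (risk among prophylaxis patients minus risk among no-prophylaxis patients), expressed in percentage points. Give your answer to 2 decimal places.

risk, prophylaxis patients = 2/150 = 0.01333
risk, no-prophylaxis patients = 8/200 = 0.04000
risk difference = 0.01333 − 0.04000 = -0.02667 → -2.67 percentage points

RD = -2.67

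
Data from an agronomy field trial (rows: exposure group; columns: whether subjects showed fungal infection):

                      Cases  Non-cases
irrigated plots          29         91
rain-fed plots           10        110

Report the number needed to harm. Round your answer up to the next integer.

NNH ≈ 7

risk, irrigated plots = 29/120 = 0.241667
risk, rain-fed plots = 10/120 = 0.083333
absolute risk difference = 0.158333
1 / 0.158333 = 6.316 → round up → 7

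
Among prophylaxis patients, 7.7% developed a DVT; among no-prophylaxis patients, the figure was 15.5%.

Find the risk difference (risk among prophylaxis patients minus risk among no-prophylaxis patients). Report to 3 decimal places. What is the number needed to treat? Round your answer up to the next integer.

risk difference = 0.0770 − 0.1550 = -0.078
absolute risk difference = 0.078000
1 / 0.078000 = 12.821 → round up → 13

RD = -0.078; NNT = 13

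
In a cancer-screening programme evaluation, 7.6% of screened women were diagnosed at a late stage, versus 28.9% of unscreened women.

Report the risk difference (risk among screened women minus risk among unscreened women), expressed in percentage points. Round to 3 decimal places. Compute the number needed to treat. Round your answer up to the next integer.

risk difference = 0.0760 − 0.2890 = -0.2130 → -21.300 percentage points
absolute risk difference = 0.213000
1 / 0.213000 = 4.695 → round up → 5

RD = -21.300; NNT = 5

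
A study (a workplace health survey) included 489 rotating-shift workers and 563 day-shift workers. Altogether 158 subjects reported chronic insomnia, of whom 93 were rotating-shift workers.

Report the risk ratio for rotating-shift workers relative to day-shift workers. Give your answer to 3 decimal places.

rotating-shift workers without the outcome: 489 − 93 = 396
day-shift workers with the outcome: 158 − 93 = 65
day-shift workers without the outcome: 563 − 65 = 498
risk, rotating-shift workers = 93/489 = 0.1902
risk, day-shift workers = 65/563 = 0.1155
RR = 0.1902 / 0.1155 = 1.647

RR ≈ 1.647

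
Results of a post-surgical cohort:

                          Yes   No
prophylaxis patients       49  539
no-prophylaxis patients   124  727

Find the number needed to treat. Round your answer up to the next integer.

17

risk, prophylaxis patients = 49/588 = 0.083333
risk, no-prophylaxis patients = 124/851 = 0.145711
absolute risk difference = 0.062378
1 / 0.062378 = 16.031 → round up → 17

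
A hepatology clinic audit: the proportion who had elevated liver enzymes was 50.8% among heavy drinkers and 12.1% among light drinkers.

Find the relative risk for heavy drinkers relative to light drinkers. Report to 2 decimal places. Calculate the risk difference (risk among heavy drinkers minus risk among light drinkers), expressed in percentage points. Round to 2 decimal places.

RR = 0.5080 / 0.1210 = 4.20
risk difference = 0.5080 − 0.1210 = 0.3870 → 38.70 percentage points

RR = 4.20; RD = 38.70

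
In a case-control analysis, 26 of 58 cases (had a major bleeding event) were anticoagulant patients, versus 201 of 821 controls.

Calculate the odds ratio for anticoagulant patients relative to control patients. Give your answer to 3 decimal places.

odds, anticoagulant patients = 26/201 = 0.12935
odds, control patients = 32/620 = 0.05161
OR = 0.12935 / 0.05161 = 2.506

2.506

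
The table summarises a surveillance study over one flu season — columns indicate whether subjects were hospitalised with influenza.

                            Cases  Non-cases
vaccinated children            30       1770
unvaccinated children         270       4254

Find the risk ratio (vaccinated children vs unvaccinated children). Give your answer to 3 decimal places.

risk, vaccinated children = 30/1800 = 0.01667
risk, unvaccinated children = 270/4524 = 0.05968
RR = 0.01667 / 0.05968 = 0.279

0.279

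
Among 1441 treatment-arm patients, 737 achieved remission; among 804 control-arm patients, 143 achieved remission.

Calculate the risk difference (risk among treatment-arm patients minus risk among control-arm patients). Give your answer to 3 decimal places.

RD ≈ 0.334

risk, treatment-arm patients = 737/1441 = 0.5115
risk, control-arm patients = 143/804 = 0.1779
risk difference = 0.5115 − 0.1779 = 0.334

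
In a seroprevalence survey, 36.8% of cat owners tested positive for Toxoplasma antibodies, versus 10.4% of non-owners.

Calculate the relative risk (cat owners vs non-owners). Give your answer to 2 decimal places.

RR = 0.3680 / 0.1040 = 3.54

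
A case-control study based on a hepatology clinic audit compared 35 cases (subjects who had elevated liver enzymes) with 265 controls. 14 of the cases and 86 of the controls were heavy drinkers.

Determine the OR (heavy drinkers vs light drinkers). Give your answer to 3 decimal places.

odds, heavy drinkers = 14/86 = 0.1628
odds, light drinkers = 21/179 = 0.1173
OR = 0.1628 / 0.1173 = 1.388

1.388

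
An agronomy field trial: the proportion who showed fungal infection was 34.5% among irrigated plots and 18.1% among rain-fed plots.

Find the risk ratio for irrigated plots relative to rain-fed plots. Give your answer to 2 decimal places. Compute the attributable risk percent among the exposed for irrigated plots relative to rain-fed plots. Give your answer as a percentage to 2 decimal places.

RR = 1.91; AR% = 47.54%

RR = 0.3450 / 0.1810 = 1.91
AR% = (0.3450 − 0.1810) / 0.3450 = 0.4754 → 47.54%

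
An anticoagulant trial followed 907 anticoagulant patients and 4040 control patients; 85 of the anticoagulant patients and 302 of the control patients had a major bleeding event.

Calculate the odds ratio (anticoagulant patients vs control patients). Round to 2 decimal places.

OR = (85 × 3738) / (822 × 302) = 317730/248244 ≈ 1.28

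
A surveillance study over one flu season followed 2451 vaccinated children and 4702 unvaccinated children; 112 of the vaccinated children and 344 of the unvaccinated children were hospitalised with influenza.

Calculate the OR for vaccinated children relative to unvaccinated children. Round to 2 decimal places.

odds, vaccinated children = 112/2339 = 0.04788
odds, unvaccinated children = 344/4358 = 0.07894
OR = 0.04788 / 0.07894 = 0.61

OR ≈ 0.61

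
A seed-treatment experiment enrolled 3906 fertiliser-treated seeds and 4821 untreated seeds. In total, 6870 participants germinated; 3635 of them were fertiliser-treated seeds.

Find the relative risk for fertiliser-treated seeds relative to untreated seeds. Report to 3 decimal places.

fertiliser-treated seeds without the outcome: 3906 − 3635 = 271
untreated seeds with the outcome: 6870 − 3635 = 3235
untreated seeds without the outcome: 4821 − 3235 = 1586
risk, fertiliser-treated seeds = 3635/3906 = 0.9306
risk, untreated seeds = 3235/4821 = 0.6710
RR = 0.9306 / 0.6710 = 1.387

1.387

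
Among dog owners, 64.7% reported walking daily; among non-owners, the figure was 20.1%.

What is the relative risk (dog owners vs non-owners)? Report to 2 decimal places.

RR = 0.6470 / 0.2010 = 3.22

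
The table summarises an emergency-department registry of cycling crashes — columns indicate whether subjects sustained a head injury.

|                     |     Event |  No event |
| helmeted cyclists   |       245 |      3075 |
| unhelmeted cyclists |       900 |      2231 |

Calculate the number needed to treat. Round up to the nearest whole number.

risk, helmeted cyclists = 245/3320 = 0.073795
risk, unhelmeted cyclists = 900/3131 = 0.287448
absolute risk difference = 0.213653
1 / 0.213653 = 4.680 → round up → 5

5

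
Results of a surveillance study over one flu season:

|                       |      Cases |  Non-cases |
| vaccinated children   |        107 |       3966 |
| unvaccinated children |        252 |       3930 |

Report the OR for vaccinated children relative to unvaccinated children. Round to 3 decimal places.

OR = (107 × 3930) / (3966 × 252) = 420510/999432 ≈ 0.421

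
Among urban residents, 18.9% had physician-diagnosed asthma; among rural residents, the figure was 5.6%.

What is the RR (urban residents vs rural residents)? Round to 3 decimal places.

RR = 0.1890 / 0.0560 = 3.375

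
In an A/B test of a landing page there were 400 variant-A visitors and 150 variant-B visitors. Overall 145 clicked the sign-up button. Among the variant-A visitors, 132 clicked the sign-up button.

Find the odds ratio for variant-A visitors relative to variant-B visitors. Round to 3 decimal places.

5.191

variant-A visitors without the outcome: 400 − 132 = 268
variant-B visitors with the outcome: 145 − 132 = 13
variant-B visitors without the outcome: 150 − 13 = 137
OR = (132 × 137) / (268 × 13) = 18084/3484 ≈ 5.191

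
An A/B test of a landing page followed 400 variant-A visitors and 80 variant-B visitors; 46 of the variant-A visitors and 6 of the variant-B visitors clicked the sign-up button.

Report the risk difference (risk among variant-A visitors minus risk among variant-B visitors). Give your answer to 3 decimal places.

RD ≈ 0.040

risk, variant-A visitors = 46/400 = 0.1150
risk, variant-B visitors = 6/80 = 0.0750
risk difference = 0.1150 − 0.0750 = 0.040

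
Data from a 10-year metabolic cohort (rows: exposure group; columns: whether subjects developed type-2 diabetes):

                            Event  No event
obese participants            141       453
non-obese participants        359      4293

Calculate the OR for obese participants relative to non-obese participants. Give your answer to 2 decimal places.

OR = (141 × 4293) / (453 × 359) = 605313/162627 ≈ 3.72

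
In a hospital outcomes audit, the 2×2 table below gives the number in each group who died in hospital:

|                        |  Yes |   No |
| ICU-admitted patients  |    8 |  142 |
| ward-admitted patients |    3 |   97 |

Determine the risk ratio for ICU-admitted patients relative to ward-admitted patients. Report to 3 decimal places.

risk, ICU-admitted patients = 8/150 = 0.05333
risk, ward-admitted patients = 3/100 = 0.03000
RR = 0.05333 / 0.03000 = 1.778

RR ≈ 1.778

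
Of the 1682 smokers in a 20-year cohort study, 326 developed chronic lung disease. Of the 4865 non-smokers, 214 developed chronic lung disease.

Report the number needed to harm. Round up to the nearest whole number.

NNH ≈ 7

risk, smokers = 326/1682 = 0.193817
risk, non-smokers = 214/4865 = 0.043988
absolute risk difference = 0.149829
1 / 0.149829 = 6.674 → round up → 7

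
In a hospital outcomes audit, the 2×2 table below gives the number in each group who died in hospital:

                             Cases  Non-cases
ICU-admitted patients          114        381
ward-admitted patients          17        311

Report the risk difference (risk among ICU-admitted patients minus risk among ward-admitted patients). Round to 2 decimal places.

RD: 0.18

risk, ICU-admitted patients = 114/495 = 0.2303
risk, ward-admitted patients = 17/328 = 0.0518
risk difference = 0.2303 − 0.0518 = 0.18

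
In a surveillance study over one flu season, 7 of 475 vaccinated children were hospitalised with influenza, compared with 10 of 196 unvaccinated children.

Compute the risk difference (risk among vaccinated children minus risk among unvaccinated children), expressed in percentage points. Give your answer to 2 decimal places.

RD = -3.63

risk, vaccinated children = 7/475 = 0.01474
risk, unvaccinated children = 10/196 = 0.05102
risk difference = 0.01474 − 0.05102 = -0.03628 → -3.63 percentage points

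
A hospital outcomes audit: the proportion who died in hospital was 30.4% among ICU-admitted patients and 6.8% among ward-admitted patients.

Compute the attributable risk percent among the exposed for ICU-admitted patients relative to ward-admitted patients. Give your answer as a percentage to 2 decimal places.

AR% = (0.3040 − 0.0680) / 0.3040 = 0.7763 → 77.63%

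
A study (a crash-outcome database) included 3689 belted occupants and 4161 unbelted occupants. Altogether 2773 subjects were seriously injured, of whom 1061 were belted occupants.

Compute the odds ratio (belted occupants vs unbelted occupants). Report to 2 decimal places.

belted occupants without the outcome: 3689 − 1061 = 2628
unbelted occupants with the outcome: 2773 − 1061 = 1712
unbelted occupants without the outcome: 4161 − 1712 = 2449
OR = (1061 × 2449) / (2628 × 1712) = 2598389/4499136 ≈ 0.58

OR ≈ 0.58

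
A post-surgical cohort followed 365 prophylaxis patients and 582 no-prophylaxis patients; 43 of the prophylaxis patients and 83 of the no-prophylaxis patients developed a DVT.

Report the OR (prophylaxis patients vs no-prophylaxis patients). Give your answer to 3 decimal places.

OR = (43 × 499) / (322 × 83) = 21457/26726 ≈ 0.803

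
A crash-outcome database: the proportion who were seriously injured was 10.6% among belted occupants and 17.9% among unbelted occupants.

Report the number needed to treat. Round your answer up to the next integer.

NNT ≈ 14

absolute risk difference = 0.073000
1 / 0.073000 = 13.699 → round up → 14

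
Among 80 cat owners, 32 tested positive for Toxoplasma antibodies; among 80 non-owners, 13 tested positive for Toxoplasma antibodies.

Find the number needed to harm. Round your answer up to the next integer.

NNH = 5

risk, cat owners = 32/80 = 0.400000
risk, non-owners = 13/80 = 0.162500
absolute risk difference = 0.237500
1 / 0.237500 = 4.211 → round up → 5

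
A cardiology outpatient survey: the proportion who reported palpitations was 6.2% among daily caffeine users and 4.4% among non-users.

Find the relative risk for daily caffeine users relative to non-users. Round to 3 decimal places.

RR = 0.06200 / 0.04400 = 1.409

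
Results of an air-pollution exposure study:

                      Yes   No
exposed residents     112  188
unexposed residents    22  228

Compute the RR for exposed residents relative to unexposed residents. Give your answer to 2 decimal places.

RR = 4.24

risk, exposed residents = 112/300 = 0.3733
risk, unexposed residents = 22/250 = 0.0880
RR = 0.3733 / 0.0880 = 4.24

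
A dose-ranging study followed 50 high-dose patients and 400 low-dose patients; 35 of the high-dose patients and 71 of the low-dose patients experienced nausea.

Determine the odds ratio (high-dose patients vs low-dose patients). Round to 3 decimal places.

OR = (35 × 329) / (15 × 71) = 11515/1065 ≈ 10.812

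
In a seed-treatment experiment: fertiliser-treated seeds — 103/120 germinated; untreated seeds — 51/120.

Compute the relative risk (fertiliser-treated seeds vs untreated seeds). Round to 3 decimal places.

risk, fertiliser-treated seeds = 103/120 = 0.8583
risk, untreated seeds = 51/120 = 0.4250
RR = 0.8583 / 0.4250 = 2.020

RR = 2.020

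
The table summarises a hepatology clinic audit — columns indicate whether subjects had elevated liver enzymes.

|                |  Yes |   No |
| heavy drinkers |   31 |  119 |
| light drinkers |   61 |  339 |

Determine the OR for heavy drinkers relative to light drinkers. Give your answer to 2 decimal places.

OR ≈ 1.45

odds, heavy drinkers = 31/119 = 0.2605
odds, light drinkers = 61/339 = 0.1799
OR = 0.2605 / 0.1799 = 1.45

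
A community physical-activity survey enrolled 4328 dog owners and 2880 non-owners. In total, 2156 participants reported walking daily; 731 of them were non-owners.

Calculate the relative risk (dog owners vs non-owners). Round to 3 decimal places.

dog owners with the outcome: 2156 − 731 = 1425
dog owners without the outcome: 4328 − 1425 = 2903
non-owners without the outcome: 2880 − 731 = 2149
risk, dog owners = 1425/4328 = 0.3293
risk, non-owners = 731/2880 = 0.2538
RR = 0.3293 / 0.2538 = 1.297

RR ≈ 1.297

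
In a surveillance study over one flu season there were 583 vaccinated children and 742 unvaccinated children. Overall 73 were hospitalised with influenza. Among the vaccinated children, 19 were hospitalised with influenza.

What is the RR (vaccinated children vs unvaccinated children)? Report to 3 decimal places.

vaccinated children without the outcome: 583 − 19 = 564
unvaccinated children with the outcome: 73 − 19 = 54
unvaccinated children without the outcome: 742 − 54 = 688
risk, vaccinated children = 19/583 = 0.03259
risk, unvaccinated children = 54/742 = 0.07278
RR = 0.03259 / 0.07278 = 0.448

RR = 0.448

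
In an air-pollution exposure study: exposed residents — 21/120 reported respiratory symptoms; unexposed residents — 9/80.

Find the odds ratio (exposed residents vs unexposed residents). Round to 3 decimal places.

1.673

odds, exposed residents = 21/99 = 0.2121
odds, unexposed residents = 9/71 = 0.1268
OR = 0.2121 / 0.1268 = 1.673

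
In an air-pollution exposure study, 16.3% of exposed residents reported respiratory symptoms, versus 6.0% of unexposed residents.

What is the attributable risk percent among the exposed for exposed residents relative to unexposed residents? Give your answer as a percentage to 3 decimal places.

AR% = (0.1630 − 0.0600) / 0.1630 = 0.6319 → 63.190%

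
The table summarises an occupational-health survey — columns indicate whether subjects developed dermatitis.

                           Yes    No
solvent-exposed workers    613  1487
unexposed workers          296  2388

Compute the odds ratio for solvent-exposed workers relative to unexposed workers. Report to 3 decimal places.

OR = (613 × 2388) / (1487 × 296) = 1463844/440152 ≈ 3.326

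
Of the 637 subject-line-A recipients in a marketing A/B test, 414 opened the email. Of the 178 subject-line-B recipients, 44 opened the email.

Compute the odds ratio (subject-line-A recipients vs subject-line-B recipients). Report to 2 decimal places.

OR = 5.65

odds, subject-line-A recipients = 414/223 = 1.8565
odds, subject-line-B recipients = 44/134 = 0.3284
OR = 1.8565 / 0.3284 = 5.65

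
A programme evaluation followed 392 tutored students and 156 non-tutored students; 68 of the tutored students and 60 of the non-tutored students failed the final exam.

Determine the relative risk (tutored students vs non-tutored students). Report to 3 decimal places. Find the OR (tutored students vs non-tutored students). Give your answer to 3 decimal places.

RR = 0.451; OR = 0.336

risk, tutored students = 68/392 = 0.1735
risk, non-tutored students = 60/156 = 0.3846
RR = 0.1735 / 0.3846 = 0.451
odds, tutored students = 68/324 = 0.2099
odds, non-tutored students = 60/96 = 0.6250
OR = 0.2099 / 0.6250 = 0.336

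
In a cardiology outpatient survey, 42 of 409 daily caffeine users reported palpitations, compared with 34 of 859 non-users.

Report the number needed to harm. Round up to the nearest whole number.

NNH: 16

risk, daily caffeine users = 42/409 = 0.102689
risk, non-users = 34/859 = 0.039581
absolute risk difference = 0.063109
1 / 0.063109 = 15.846 → round up → 16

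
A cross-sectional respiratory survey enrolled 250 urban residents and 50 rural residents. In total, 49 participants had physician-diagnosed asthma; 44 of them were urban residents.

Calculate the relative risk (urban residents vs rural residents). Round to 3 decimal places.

RR ≈ 1.760

urban residents without the outcome: 250 − 44 = 206
rural residents with the outcome: 49 − 44 = 5
rural residents without the outcome: 50 − 5 = 45
risk, urban residents = 44/250 = 0.1760
risk, rural residents = 5/50 = 0.1000
RR = 0.1760 / 0.1000 = 1.760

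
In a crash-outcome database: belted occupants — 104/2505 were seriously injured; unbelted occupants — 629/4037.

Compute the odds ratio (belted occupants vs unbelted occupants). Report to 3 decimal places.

OR = (104 × 3408) / (2401 × 629) = 354432/1510229 ≈ 0.235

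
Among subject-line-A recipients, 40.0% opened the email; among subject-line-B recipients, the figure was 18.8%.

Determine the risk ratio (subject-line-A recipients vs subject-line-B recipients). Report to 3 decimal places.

RR = 0.4000 / 0.1880 = 2.128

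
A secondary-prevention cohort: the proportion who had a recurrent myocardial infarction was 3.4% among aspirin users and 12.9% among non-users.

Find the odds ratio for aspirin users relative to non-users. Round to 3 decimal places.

0.238

odds, aspirin users = 0.03400/0.96600 = 0.03520
odds, non-users = 0.12900/0.87100 = 0.14811
OR = 0.03520 / 0.14811 = 0.238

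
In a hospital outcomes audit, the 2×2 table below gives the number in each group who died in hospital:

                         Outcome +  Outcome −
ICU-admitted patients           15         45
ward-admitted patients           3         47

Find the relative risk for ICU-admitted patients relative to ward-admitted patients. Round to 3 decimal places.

RR = 4.167

risk, ICU-admitted patients = 15/60 = 0.2500
risk, ward-admitted patients = 3/50 = 0.0600
RR = 0.2500 / 0.0600 = 4.167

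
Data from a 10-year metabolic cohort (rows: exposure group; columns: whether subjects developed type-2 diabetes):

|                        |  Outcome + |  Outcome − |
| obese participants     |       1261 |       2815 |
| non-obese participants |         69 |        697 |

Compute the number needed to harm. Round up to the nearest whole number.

5

risk, obese participants = 1261/4076 = 0.309372
risk, non-obese participants = 69/766 = 0.090078
absolute risk difference = 0.219294
1 / 0.219294 = 4.560 → round up → 5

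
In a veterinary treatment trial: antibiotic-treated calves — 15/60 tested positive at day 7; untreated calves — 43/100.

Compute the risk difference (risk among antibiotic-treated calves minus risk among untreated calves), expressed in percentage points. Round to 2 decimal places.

risk, antibiotic-treated calves = 15/60 = 0.2500
risk, untreated calves = 43/100 = 0.4300
risk difference = 0.2500 − 0.4300 = -0.1800 → -18.00 percentage points

-18.00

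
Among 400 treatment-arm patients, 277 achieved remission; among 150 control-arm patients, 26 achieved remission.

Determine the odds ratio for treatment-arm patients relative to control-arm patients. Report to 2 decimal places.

OR = (277 × 124) / (123 × 26) = 34348/3198 ≈ 10.74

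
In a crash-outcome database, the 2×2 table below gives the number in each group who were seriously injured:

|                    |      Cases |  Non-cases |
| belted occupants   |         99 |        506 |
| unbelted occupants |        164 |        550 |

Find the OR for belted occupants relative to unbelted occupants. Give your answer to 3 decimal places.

OR = (99 × 550) / (506 × 164) = 54450/82984 ≈ 0.656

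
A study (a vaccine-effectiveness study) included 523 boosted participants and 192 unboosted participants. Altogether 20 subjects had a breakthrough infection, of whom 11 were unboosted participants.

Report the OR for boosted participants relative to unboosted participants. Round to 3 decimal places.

boosted participants with the outcome: 20 − 11 = 9
boosted participants without the outcome: 523 − 9 = 514
unboosted participants without the outcome: 192 − 11 = 181
OR = (9 × 181) / (514 × 11) = 1629/5654 ≈ 0.288

OR: 0.288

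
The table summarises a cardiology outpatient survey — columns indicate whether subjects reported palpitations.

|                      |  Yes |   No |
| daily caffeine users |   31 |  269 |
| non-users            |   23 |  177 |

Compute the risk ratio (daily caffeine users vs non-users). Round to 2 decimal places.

risk, daily caffeine users = 31/300 = 0.1033
risk, non-users = 23/200 = 0.1150
RR = 0.1033 / 0.1150 = 0.90

RR = 0.90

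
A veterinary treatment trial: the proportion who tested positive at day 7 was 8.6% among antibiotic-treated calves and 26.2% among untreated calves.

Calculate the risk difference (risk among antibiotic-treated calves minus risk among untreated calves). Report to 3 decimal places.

risk difference = 0.0860 − 0.2620 = -0.176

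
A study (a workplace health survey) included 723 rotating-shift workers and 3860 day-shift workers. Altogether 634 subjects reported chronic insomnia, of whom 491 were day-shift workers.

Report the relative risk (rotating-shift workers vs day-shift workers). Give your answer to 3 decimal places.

1.555

rotating-shift workers with the outcome: 634 − 491 = 143
rotating-shift workers without the outcome: 723 − 143 = 580
day-shift workers without the outcome: 3860 − 491 = 3369
risk, rotating-shift workers = 143/723 = 0.1978
risk, day-shift workers = 491/3860 = 0.1272
RR = 0.1978 / 0.1272 = 1.555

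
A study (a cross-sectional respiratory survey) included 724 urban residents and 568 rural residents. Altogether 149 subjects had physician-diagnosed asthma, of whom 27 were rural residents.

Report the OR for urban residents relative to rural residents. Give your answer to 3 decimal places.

urban residents with the outcome: 149 − 27 = 122
urban residents without the outcome: 724 − 122 = 602
rural residents without the outcome: 568 − 27 = 541
OR = (122 × 541) / (602 × 27) = 66002/16254 ≈ 4.061

4.061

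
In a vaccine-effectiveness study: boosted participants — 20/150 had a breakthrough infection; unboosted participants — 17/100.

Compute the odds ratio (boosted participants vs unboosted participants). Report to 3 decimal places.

0.751

odds, boosted participants = 20/130 = 0.1538
odds, unboosted participants = 17/83 = 0.2048
OR = 0.1538 / 0.2048 = 0.751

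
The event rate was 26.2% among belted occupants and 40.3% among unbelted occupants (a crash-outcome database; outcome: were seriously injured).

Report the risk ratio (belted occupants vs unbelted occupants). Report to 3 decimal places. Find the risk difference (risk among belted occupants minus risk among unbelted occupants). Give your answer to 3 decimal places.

RR = 0.2620 / 0.4030 = 0.650
risk difference = 0.2620 − 0.4030 = -0.141

RR = 0.650; RD = -0.141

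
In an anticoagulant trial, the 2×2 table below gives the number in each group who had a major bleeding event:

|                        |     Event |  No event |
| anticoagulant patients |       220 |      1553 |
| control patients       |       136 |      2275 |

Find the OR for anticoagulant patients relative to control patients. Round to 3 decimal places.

odds, anticoagulant patients = 220/1553 = 0.1417
odds, control patients = 136/2275 = 0.0598
OR = 0.1417 / 0.0598 = 2.370

2.370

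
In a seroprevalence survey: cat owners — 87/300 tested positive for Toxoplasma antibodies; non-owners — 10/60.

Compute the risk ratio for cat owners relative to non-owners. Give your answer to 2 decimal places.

1.74

risk, cat owners = 87/300 = 0.2900
risk, non-owners = 10/60 = 0.1667
RR = 0.2900 / 0.1667 = 1.74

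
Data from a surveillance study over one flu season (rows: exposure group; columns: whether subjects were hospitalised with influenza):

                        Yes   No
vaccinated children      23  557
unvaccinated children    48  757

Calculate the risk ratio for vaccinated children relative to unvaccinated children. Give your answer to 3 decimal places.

risk, vaccinated children = 23/580 = 0.03966
risk, unvaccinated children = 48/805 = 0.05963
RR = 0.03966 / 0.05963 = 0.665

0.665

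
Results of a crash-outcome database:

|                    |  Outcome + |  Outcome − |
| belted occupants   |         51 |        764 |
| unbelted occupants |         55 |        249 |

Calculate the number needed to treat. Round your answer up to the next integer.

NNT ≈ 9

risk, belted occupants = 51/815 = 0.062577
risk, unbelted occupants = 55/304 = 0.180921
absolute risk difference = 0.118344
1 / 0.118344 = 8.450 → round up → 9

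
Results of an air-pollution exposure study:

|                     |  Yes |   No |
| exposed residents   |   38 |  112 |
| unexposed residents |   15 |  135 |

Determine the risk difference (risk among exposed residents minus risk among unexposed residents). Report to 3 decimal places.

RD: 0.153

risk, exposed residents = 38/150 = 0.2533
risk, unexposed residents = 15/150 = 0.1000
risk difference = 0.2533 − 0.1000 = 0.153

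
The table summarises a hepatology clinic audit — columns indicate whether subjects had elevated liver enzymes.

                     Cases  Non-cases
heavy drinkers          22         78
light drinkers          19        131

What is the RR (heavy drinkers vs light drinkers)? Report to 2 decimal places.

RR ≈ 1.74

risk, heavy drinkers = 22/100 = 0.2200
risk, light drinkers = 19/150 = 0.1267
RR = 0.2200 / 0.1267 = 1.74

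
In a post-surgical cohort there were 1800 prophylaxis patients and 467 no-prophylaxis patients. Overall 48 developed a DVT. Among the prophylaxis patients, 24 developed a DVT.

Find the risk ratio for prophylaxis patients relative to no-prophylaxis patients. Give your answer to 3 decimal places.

prophylaxis patients without the outcome: 1800 − 24 = 1776
no-prophylaxis patients with the outcome: 48 − 24 = 24
no-prophylaxis patients without the outcome: 467 − 24 = 443
risk, prophylaxis patients = 24/1800 = 0.01333
risk, no-prophylaxis patients = 24/467 = 0.05139
RR = 0.01333 / 0.05139 = 0.259

0.259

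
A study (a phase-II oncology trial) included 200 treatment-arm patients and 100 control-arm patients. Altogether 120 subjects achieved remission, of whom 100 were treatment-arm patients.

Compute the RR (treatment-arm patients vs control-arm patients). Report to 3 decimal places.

2.500

treatment-arm patients without the outcome: 200 − 100 = 100
control-arm patients with the outcome: 120 − 100 = 20
control-arm patients without the outcome: 100 − 20 = 80
risk, treatment-arm patients = 100/200 = 0.5000
risk, control-arm patients = 20/100 = 0.2000
RR = 0.5000 / 0.2000 = 2.500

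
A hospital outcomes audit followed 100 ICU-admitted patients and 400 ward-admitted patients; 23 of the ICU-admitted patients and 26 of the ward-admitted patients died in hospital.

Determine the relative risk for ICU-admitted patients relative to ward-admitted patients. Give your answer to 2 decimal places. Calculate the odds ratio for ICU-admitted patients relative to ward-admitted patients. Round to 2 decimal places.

risk, ICU-admitted patients = 23/100 = 0.2300
risk, ward-admitted patients = 26/400 = 0.0650
RR = 0.2300 / 0.0650 = 3.54
OR = (23 × 374) / (77 × 26) = 8602/2002 ≈ 4.30

RR = 3.54; OR = 4.30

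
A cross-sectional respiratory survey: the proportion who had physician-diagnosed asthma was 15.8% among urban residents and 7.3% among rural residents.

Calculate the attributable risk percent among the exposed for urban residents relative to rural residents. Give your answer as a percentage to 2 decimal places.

AR% = (0.1580 − 0.0730) / 0.1580 = 0.5380 → 53.80%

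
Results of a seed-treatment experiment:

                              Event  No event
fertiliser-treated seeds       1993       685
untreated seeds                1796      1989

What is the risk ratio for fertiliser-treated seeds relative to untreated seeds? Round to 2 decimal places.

risk, fertiliser-treated seeds = 1993/2678 = 0.7442
risk, untreated seeds = 1796/3785 = 0.4745
RR = 0.7442 / 0.4745 = 1.57

1.57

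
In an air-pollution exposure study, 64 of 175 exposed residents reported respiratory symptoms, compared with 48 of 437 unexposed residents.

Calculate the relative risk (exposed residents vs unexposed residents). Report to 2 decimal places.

RR: 3.33

risk, exposed residents = 64/175 = 0.3657
risk, unexposed residents = 48/437 = 0.1098
RR = 0.3657 / 0.1098 = 3.33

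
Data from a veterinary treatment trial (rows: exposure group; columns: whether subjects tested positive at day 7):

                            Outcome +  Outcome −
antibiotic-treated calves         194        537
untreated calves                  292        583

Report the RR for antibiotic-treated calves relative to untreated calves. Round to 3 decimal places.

0.795

risk, antibiotic-treated calves = 194/731 = 0.2654
risk, untreated calves = 292/875 = 0.3337
RR = 0.2654 / 0.3337 = 0.795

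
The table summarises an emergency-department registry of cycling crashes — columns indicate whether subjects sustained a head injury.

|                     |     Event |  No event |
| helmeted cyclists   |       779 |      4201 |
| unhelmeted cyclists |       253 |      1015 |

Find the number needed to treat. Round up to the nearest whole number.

risk, helmeted cyclists = 779/4980 = 0.156426
risk, unhelmeted cyclists = 253/1268 = 0.199527
absolute risk difference = 0.043101
1 / 0.043101 = 23.201 → round up → 24

24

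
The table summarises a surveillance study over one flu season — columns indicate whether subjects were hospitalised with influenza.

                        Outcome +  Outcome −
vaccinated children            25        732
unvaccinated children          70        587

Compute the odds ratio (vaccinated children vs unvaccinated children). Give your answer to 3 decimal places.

odds, vaccinated children = 25/732 = 0.03415
odds, unvaccinated children = 70/587 = 0.11925
OR = 0.03415 / 0.11925 = 0.286

OR: 0.286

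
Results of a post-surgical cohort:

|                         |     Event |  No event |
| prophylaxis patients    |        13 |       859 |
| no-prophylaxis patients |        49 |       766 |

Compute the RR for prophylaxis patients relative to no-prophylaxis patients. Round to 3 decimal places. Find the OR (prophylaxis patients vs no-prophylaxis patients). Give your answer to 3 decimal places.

RR = 0.248; OR = 0.237

risk, prophylaxis patients = 13/872 = 0.01491
risk, no-prophylaxis patients = 49/815 = 0.06012
RR = 0.01491 / 0.06012 = 0.248
OR = (13 × 766) / (859 × 49) = 9958/42091 ≈ 0.237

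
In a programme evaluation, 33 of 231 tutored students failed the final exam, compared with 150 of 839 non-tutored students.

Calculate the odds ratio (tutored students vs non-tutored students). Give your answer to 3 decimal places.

OR = (33 × 689) / (198 × 150) = 22737/29700 ≈ 0.766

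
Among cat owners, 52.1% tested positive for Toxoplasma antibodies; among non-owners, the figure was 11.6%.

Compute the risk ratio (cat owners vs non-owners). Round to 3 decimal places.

RR = 0.5210 / 0.1160 = 4.491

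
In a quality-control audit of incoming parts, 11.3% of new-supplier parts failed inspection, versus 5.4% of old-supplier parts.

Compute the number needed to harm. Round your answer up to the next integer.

absolute risk difference = 0.059000
1 / 0.059000 = 16.949 → round up → 17

NNH: 17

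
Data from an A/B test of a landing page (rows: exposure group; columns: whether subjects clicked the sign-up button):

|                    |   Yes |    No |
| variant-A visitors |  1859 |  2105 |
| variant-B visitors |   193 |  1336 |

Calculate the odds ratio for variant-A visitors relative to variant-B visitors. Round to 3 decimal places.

OR = (1859 × 1336) / (2105 × 193) = 2483624/406265 ≈ 6.113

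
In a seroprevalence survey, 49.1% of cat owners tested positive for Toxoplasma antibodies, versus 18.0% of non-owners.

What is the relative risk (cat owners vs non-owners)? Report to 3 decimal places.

RR = 0.4910 / 0.1800 = 2.728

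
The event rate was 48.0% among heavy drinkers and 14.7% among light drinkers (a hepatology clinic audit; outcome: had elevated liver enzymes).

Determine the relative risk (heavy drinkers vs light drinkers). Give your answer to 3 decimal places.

RR = 0.4800 / 0.1470 = 3.265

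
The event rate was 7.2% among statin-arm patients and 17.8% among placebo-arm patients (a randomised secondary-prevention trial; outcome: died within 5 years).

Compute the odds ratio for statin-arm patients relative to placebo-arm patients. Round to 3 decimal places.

odds, statin-arm patients = 0.0720/0.9280 = 0.0776
odds, placebo-arm patients = 0.1780/0.8220 = 0.2165
OR = 0.0776 / 0.2165 = 0.358

0.358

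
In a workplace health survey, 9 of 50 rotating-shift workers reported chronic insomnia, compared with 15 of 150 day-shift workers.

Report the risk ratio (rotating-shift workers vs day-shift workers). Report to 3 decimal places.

risk, rotating-shift workers = 9/50 = 0.1800
risk, day-shift workers = 15/150 = 0.1000
RR = 0.1800 / 0.1000 = 1.800

1.800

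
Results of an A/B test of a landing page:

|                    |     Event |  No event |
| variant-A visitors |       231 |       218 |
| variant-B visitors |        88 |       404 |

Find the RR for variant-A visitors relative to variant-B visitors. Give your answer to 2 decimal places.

RR ≈ 2.88

risk, variant-A visitors = 231/449 = 0.5145
risk, variant-B visitors = 88/492 = 0.1789
RR = 0.5145 / 0.1789 = 2.88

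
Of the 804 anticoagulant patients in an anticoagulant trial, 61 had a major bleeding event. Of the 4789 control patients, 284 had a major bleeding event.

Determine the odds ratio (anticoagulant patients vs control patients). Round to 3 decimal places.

OR = (61 × 4505) / (743 × 284) = 274805/211012 ≈ 1.302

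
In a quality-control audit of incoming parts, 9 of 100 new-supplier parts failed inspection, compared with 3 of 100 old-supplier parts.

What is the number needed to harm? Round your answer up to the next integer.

risk, new-supplier parts = 9/100 = 0.090000
risk, old-supplier parts = 3/100 = 0.030000
absolute risk difference = 0.060000
1 / 0.060000 = 16.667 → round up → 17

17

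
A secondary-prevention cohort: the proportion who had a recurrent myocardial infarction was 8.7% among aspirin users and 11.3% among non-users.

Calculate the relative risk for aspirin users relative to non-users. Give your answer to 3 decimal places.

RR = 0.0870 / 0.1130 = 0.770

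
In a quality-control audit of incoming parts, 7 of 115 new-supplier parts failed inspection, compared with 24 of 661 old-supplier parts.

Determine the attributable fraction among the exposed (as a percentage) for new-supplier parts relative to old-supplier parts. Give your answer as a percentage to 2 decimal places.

risk, new-supplier parts = 7/115 = 0.06087
risk, old-supplier parts = 24/661 = 0.03631
AR% = (0.06087 − 0.03631) / 0.06087 = 0.4035 → 40.35%

40.35%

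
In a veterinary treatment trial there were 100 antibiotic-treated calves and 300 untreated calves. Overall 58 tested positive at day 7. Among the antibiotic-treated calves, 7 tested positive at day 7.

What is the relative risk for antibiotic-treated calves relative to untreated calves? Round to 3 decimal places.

antibiotic-treated calves without the outcome: 100 − 7 = 93
untreated calves with the outcome: 58 − 7 = 51
untreated calves without the outcome: 300 − 51 = 249
risk, antibiotic-treated calves = 7/100 = 0.0700
risk, untreated calves = 51/300 = 0.1700
RR = 0.0700 / 0.1700 = 0.412

RR = 0.412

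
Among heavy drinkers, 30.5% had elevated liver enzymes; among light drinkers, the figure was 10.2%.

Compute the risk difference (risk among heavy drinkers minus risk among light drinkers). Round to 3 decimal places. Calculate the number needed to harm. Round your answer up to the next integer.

risk difference = 0.3050 − 0.1020 = 0.203
absolute risk difference = 0.203000
1 / 0.203000 = 4.926 → round up → 5

RD = 0.203; NNH = 5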